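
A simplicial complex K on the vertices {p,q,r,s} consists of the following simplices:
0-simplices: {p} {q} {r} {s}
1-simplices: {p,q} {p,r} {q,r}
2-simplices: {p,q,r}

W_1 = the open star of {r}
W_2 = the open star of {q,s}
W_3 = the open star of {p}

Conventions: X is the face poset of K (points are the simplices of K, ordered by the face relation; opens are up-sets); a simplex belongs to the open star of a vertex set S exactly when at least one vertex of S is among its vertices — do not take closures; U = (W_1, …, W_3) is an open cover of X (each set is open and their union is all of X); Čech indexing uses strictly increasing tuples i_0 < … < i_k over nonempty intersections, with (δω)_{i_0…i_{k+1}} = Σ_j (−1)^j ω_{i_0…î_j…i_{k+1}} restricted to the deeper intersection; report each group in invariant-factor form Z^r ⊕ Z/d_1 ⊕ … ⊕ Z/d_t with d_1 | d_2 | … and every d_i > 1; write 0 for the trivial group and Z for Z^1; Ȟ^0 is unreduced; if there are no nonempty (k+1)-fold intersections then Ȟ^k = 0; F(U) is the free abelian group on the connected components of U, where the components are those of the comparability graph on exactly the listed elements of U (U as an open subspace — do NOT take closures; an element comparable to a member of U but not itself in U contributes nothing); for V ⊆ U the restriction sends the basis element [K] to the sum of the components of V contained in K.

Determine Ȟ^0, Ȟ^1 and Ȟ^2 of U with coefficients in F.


nerve simplices:
  W1={{r},{p,r},{q,r},{p,q,r}} W2={{q},{s},{p,q},{q,r},{p,q,r}} W3={{p},{p,q},{p,r},{p,q,r}}
  W12={{q,r},{p,q,r}} W13={{p,r},{p,q,r}} W23={{p,q},{p,q,r}}
  W123={{p,q,r}}
components per intersection:
  W1: {{r},{p,r},{q,r},{p,q,r}}
  W2: {{q},{p,q},{q,r},{p,q,r}} {{s}}
  W3: {{p},{p,q},{p,r},{p,q,r}}
  W12: {{q,r},{p,q,r}}
  W13: {{p,r},{p,q,r}}
  W23: {{p,q},{p,q,r}}
  W123: {{p,q,r}}
C dims 4,3,1; δ0: rk 2, SNF 1^2; δ1: rk 1, SNF 1^1
degree 0: 4−2−0 = 2 → Ȟ^0 ≅ Z^2
degree 1: 3−1−2 = 0 → Ȟ^1 ≅ 0
degree 2: 1−0−1 = 0 → Ȟ^2 ≅ 0

Ȟ^0(U;F) ≅ Z^2, Ȟ^1(U;F) ≅ 0, Ȟ^2(U;F) ≅ 0


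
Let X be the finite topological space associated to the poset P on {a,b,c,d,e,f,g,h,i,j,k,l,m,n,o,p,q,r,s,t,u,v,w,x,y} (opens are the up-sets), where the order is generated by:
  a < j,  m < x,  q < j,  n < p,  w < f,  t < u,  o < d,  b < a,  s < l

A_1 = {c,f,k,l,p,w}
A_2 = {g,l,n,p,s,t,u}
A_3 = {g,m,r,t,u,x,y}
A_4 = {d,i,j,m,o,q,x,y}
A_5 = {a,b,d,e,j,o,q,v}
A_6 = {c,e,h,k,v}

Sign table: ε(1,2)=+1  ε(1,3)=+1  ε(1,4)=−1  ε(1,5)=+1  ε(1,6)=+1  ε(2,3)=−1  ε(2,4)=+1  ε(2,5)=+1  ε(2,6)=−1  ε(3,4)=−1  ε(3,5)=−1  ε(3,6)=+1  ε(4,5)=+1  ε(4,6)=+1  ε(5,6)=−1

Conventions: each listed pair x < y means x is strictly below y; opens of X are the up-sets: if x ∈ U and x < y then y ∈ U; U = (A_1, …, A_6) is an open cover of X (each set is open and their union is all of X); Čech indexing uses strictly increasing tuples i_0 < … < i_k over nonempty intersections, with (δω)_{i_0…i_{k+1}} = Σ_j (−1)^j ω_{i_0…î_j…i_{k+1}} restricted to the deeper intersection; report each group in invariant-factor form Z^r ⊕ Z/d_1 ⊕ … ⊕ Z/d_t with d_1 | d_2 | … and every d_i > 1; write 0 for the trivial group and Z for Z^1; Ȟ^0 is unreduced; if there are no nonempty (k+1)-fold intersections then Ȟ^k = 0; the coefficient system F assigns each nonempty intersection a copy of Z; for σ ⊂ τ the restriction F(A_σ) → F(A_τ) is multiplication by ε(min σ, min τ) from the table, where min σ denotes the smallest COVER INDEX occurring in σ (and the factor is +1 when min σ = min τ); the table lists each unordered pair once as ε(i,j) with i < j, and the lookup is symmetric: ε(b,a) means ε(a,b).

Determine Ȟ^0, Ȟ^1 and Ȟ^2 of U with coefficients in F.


Ȟ^0 = 0, Ȟ^1 = Z/2 and Ȟ^2 = 0

cover nerve:
  A12={l,p} A16={c,k} A23={g,t,u} A34={m,x,y} A45={d,j,o,q} A56={e,v}
C dims 6,6; δ0: rk 6, SNF 1^5·2
Ȟ^0: (6−6)−0=0 ⇒ 0
Ȟ^1: (6−0)−6=0 plus torsion [2] ⇒ Z/2
Ȟ^2: (0−0)−0=0 ⇒ 0


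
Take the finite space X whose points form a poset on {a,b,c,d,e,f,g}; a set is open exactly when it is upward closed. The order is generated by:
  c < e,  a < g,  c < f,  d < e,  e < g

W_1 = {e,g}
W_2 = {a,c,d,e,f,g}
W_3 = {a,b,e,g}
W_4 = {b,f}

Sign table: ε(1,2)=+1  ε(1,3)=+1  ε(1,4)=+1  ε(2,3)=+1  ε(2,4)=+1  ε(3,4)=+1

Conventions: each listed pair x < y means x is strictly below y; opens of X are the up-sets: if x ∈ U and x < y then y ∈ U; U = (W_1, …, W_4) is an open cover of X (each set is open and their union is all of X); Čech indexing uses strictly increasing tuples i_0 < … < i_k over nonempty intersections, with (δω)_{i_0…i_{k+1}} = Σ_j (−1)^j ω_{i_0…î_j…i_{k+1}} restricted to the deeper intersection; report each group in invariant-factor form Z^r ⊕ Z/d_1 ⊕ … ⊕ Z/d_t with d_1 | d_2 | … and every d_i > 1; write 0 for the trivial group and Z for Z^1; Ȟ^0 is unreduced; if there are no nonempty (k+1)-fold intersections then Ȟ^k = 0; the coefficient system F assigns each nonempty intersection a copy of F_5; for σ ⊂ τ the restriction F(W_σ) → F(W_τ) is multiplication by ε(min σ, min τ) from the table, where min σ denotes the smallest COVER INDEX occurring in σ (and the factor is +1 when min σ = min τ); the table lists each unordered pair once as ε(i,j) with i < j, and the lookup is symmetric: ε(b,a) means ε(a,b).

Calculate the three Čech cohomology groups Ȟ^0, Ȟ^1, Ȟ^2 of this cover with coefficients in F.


Ȟ^0 ≅ Z/5, Ȟ^1 ≅ Z/5 and Ȟ^2 ≅ 0

nonempty overlaps:
  W12={e,g} W13={e,g} W23={a,e,g} W24={f} W34={b}
  W123={e,g}
C dims 4,5,1; δ0: rk_F5 3; δ1: rk_F5 1
degree 0: 4−3−0 = 1 → Ȟ^0 ≅ Z/5
degree 1: 5−1−3 = 1 → Ȟ^1 ≅ Z/5
degree 2: 1−0−1 = 0 → Ȟ^2 ≅ 0


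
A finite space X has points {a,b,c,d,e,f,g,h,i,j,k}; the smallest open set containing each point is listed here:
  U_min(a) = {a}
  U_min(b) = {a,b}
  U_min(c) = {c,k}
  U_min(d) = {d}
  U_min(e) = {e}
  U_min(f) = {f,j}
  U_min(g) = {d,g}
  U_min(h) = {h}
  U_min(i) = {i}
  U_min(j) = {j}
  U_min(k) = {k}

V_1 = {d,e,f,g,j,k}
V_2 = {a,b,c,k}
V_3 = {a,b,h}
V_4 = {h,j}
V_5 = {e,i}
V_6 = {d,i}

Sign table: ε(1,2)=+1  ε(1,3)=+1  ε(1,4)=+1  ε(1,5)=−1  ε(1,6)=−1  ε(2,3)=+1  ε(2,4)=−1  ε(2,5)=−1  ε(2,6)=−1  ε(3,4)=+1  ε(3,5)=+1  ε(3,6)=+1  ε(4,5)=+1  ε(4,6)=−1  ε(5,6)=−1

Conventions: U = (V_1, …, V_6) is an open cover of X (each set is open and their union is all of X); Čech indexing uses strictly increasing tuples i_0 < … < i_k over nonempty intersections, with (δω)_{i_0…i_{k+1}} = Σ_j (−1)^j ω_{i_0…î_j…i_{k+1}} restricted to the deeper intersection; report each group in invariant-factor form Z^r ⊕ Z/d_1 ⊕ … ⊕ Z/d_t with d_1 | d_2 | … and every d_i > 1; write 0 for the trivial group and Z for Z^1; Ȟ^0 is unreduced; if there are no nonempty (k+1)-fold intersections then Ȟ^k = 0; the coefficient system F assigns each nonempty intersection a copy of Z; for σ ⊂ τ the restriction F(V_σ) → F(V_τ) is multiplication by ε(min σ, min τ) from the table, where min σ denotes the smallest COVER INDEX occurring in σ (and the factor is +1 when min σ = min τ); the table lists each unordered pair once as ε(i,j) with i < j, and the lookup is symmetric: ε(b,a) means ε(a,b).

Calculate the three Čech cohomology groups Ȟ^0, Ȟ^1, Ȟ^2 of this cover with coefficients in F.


cover nerve:
  V12={k} V14={j} V15={e} V16={d} V23={a,b} V34={h} V56={i}
C dims 6,7; δ0: rk 6, SNF 1^5·2
Ȟ^0: (6−6)−0=0 ⇒ 0
Ȟ^1: (7−0)−6=1 plus torsion [2] ⇒ Z ⊕ Z/2
Ȟ^2: (0−0)−0=0 ⇒ 0

Ȟ^0(U;F) ≅ 0; Ȟ^1(U;F) ≅ Z ⊕ Z/2; Ȟ^2(U;F) ≅ 0


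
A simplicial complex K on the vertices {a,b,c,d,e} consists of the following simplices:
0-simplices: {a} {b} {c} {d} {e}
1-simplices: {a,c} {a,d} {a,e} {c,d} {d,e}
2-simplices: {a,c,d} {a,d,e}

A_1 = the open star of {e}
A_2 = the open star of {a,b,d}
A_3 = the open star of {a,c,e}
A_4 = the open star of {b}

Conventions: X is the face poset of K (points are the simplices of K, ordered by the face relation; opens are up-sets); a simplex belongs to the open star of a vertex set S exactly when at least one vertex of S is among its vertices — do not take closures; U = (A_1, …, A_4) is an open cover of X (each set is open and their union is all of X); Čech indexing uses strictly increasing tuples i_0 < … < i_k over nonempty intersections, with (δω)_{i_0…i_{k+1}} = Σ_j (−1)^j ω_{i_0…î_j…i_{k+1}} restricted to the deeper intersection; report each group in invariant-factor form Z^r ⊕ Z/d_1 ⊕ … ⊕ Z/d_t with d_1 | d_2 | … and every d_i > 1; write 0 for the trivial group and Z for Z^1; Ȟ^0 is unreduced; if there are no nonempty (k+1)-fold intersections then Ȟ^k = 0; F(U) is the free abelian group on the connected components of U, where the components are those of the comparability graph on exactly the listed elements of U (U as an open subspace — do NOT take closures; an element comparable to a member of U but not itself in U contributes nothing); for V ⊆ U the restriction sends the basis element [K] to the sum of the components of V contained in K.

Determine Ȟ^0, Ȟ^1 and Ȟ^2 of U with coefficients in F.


Ȟ^0 = Z^2,  Ȟ^1 = 0,  Ȟ^2 = 0

cover nerve:
  A1={{e},{a,e},{d,e},{a,d,e}} A2={{a},{b},{d},{a,c},{a,d},{a,e},{c,d},{d,e},{a,c,d},{a,d,e}} A3={{a},{c},{e},{a,c},{a,d},{a,e},{c,d},{d,e},{a,c,d},{a,d,e}} A4={{b}}
  A12={{a,e},{d,e},{a,d,e}} A13={{e},{a,e},{d,e},{a,d,e}} A23={{a},{a,c},{a,d},{a,e},{c,d},{d,e},{a,c,d},{a,d,e}} A24={{b}}
  A123={{a,e},{d,e},{a,d,e}}
components per intersection:
  A1: {{e},{a,e},{d,e},{a,d,e}}
  A2: {{a},{d},{a,c},{a,d},{a,e},{c,d},{d,e},{a,c,d},{a,d,e}} {{b}}
  A3: {{a},{c},{e},{a,c},{a,d},{a,e},{c,d},{d,e},{a,c,d},{a,d,e}}
  A4: {{b}}
  A12: {{a,e},{d,e},{a,d,e}}
  A13: {{e},{a,e},{d,e},{a,d,e}}
  A23: {{a},{a,c},{a,d},{a,e},{c,d},{d,e},{a,c,d},{a,d,e}}
  A24: {{b}}
  A123: {{a,e},{d,e},{a,d,e}}
C dims 5,4,1; δ0: rk 3, SNF 1^3; δ1: rk 1, SNF 1^1
Ȟ^0: (5−3)−0=2 ⇒ Z^2
Ȟ^1: (4−1)−3=0 ⇒ 0
Ȟ^2: (1−0)−1=0 ⇒ 0


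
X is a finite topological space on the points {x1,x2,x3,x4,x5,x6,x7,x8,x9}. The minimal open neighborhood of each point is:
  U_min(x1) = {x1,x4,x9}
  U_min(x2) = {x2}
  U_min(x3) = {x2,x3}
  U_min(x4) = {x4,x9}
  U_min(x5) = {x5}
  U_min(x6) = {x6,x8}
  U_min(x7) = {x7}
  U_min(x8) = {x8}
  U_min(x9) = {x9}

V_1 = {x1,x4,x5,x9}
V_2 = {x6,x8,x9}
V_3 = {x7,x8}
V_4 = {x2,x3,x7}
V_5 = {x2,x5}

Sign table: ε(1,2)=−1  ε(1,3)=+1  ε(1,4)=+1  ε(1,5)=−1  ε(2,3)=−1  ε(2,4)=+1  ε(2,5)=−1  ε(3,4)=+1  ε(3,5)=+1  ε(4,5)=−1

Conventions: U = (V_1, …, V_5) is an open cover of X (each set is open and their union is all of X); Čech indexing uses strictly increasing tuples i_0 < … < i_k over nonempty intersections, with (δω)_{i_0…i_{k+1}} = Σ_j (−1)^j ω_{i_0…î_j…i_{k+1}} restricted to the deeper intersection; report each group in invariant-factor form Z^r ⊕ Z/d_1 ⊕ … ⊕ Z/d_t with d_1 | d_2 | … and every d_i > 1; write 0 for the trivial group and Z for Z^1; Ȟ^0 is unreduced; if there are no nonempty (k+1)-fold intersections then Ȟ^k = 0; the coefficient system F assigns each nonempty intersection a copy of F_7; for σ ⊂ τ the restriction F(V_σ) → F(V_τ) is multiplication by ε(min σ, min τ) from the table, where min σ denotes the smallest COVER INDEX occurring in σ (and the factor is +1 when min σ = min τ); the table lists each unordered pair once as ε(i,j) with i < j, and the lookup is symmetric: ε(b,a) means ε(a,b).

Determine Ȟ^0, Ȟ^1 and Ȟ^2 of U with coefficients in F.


nonempty intersections:
  V12={x9} V15={x5} V23={x8} V34={x7} V45={x2}
C dims 5,5; δ0: rk_F7 4
Ȟ^0: (5−4)−0=1 ⇒ Z/7
Ȟ^1: (5−0)−4=1 ⇒ Z/7
Ȟ^2: (0−0)−0=0 ⇒ 0

Ȟ^0(U;F) ≅ Z/7,  Ȟ^1(U;F) ≅ Z/7,  Ȟ^2(U;F) ≅ 0


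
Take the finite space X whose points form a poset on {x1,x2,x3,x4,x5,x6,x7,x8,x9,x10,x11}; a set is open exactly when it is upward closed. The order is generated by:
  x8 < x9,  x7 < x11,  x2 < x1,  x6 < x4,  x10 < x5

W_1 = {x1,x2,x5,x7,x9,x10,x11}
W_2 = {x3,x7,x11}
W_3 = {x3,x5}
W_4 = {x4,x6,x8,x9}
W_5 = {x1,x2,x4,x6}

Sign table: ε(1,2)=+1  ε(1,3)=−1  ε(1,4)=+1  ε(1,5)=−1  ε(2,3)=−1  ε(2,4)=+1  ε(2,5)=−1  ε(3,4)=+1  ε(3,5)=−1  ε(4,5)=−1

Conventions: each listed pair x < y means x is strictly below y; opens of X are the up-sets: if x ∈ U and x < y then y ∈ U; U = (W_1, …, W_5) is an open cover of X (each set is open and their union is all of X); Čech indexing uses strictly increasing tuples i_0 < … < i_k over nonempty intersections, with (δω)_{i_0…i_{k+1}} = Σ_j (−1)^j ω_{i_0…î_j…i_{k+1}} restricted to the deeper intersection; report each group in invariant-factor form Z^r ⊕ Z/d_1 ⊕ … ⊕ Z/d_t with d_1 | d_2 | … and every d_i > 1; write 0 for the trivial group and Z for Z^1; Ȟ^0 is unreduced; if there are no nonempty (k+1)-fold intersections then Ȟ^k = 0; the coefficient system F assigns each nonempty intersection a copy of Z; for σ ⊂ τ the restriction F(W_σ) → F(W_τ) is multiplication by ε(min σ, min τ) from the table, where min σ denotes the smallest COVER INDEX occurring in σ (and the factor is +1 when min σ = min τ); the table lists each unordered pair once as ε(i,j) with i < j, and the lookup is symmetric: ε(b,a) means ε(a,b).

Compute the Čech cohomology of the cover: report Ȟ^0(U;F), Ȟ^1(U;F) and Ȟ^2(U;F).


nerve of the cover:
  W12={x7,x11} W13={x5} W14={x9} W15={x1,x2} W23={x3} W45={x4,x6}
C dims 5,6; δ0: rk 4, SNF 1^4
Ȟ^0 = (5 − 4) − 0 = 1, so Ȟ^0 ≅ Z
Ȟ^1 = (6 − 0) − 4 = 2, so Ȟ^1 ≅ Z^2
Ȟ^2 = (0 − 0) − 0 = 0, so Ȟ^2 ≅ 0

Ȟ^0(U;F) ≅ Z, Ȟ^1(U;F) ≅ Z^2, Ȟ^2(U;F) ≅ 0


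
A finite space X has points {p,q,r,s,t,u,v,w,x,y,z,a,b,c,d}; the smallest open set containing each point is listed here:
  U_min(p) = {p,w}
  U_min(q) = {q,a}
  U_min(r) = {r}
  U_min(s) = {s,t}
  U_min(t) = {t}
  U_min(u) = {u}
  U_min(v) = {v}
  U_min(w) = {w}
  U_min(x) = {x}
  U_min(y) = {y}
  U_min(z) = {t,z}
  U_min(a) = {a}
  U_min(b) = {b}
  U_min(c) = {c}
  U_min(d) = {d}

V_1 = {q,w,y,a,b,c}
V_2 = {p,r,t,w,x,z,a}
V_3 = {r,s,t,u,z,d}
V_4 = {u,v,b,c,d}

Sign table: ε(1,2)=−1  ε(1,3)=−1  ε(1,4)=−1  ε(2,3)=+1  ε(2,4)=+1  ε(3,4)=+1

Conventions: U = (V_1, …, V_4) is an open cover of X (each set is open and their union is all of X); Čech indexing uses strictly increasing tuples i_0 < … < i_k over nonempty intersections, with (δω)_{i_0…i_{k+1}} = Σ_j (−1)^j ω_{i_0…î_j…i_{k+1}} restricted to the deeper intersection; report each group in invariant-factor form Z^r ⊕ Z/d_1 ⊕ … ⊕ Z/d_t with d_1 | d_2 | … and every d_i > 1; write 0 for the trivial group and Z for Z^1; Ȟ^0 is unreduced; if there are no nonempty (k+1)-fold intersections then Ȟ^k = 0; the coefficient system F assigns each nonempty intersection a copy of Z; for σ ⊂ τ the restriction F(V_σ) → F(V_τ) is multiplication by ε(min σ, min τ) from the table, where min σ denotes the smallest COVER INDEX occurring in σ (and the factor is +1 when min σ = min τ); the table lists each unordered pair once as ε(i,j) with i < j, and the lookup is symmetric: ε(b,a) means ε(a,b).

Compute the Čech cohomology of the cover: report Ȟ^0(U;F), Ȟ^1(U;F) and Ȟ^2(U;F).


Ȟ^0(U;F) ≅ Z; Ȟ^1(U;F) ≅ Z; Ȟ^2(U;F) ≅ 0

nerve of the cover:
  V12={w,a} V14={b,c} V23={r,t,z} V34={u,d}
C dims 4,4; δ0: rk 3, SNF 1^3
Ȟ^0 = (4 − 3) − 0 = 1, so Ȟ^0 ≅ Z
Ȟ^1 = (4 − 0) − 3 = 1, so Ȟ^1 ≅ Z
Ȟ^2 = (0 − 0) − 0 = 0, so Ȟ^2 ≅ 0


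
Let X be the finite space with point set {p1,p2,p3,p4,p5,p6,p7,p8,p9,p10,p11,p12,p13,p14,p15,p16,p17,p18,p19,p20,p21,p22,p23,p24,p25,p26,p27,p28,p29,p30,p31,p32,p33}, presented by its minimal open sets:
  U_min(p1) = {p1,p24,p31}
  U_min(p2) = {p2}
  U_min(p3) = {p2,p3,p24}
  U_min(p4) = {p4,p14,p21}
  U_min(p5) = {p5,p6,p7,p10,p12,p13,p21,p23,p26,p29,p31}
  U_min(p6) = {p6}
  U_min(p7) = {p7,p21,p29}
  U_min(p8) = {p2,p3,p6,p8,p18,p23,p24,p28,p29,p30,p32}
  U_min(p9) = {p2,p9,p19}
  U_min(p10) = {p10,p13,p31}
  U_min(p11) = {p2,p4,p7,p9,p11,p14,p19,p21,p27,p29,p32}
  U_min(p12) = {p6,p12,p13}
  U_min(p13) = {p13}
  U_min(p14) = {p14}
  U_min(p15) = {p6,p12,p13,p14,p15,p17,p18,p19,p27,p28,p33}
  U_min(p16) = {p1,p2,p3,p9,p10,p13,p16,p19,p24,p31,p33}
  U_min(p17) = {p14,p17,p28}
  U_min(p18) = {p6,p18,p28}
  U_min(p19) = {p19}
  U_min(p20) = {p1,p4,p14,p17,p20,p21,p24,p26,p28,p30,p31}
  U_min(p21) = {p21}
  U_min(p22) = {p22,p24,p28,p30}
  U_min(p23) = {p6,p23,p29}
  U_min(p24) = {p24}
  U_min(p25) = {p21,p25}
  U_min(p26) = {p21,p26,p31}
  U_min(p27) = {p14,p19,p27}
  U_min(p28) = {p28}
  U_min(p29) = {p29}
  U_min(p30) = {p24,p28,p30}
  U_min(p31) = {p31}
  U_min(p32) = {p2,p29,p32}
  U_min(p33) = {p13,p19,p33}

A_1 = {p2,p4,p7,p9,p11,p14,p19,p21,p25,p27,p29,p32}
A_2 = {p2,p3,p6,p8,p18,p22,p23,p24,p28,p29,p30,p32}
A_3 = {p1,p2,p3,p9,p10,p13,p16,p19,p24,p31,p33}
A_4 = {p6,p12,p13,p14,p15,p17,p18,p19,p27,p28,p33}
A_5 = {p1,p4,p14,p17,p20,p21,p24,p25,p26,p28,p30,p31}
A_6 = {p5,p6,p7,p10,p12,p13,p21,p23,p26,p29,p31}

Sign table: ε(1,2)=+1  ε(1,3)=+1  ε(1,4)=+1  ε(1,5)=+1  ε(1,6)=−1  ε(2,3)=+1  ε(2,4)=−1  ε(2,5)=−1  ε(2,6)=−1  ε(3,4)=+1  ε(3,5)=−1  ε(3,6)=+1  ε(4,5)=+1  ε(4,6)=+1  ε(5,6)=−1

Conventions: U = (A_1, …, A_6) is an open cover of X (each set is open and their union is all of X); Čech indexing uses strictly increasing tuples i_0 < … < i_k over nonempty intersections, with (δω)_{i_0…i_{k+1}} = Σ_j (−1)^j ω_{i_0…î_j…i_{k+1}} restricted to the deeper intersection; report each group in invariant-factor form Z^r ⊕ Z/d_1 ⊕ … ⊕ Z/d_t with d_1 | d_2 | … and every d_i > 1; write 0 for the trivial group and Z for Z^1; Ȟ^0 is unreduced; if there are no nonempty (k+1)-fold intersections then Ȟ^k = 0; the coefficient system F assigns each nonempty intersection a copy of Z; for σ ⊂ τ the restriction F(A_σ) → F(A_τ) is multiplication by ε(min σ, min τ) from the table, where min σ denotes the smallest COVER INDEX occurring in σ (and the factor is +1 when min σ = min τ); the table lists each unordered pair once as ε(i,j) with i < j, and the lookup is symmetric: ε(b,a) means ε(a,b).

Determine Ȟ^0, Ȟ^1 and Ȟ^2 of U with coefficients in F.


Ȟ^0(U;F) ≅ 0; Ȟ^1(U;F) ≅ Z/2; Ȟ^2(U;F) ≅ Z

cover nerve:
  A12={p2,p29,p32} A13={p2,p9,p19} A14={p14,p19,p27} A15={p4,p14,p21,p25} A16={p7,p21,p29} A23={p2,p3,p24} A24={p6,p18,p28} A25={p24,p28,p30} A26={p6,p23,p29} A34={p13,p19,p33} A35={p1,p24,p31} A36={p10,p13,p31} A45={p14,p17,p28} A46={p6,p12,p13} A56={p21,p26,p31}
  A123={p2} A126={p29} A134={p19} A145={p14} A156={p21} A235={p24} A245={p28} A246={p6} A346={p13} A356={p31}
C dims 6,15,10; δ0: rk 6, SNF 1^5·2; δ1: rk 9, SNF 1^9
Ȟ^0: (6−6)−0=0 ⇒ 0
Ȟ^1: (15−9)−6=0 plus torsion [2] ⇒ Z/2
Ȟ^2: (10−0)−9=1 ⇒ Z


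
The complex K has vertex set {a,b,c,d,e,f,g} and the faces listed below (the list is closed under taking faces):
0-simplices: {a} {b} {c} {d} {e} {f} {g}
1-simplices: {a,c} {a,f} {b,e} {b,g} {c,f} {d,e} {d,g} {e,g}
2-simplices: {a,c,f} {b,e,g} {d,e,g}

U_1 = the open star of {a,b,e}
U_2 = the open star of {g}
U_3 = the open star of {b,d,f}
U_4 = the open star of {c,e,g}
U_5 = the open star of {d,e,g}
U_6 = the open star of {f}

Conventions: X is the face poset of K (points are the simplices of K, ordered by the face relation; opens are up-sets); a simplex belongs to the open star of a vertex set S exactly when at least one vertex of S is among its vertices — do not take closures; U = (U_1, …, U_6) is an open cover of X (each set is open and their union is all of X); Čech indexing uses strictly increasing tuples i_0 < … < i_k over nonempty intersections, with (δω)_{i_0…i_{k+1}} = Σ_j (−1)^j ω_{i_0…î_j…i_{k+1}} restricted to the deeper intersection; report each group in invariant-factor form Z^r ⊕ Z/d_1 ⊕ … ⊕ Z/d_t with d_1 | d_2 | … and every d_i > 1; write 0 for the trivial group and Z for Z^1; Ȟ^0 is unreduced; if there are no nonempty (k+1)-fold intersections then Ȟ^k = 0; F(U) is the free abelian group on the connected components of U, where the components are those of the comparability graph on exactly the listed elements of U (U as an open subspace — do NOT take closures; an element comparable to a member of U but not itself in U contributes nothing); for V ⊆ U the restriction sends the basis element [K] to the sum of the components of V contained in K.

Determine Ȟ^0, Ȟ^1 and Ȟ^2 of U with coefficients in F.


Ȟ^0 = Z^2; Ȟ^1 = 0; Ȟ^2 = 0

nerve simplices:
  U1={{a},{b},{e},{a,c},{a,f},{b,e},{b,g},{d,e},{e,g},{a,c,f},{b,e,g},{d,e,g}} U2={{g},{b,g},{d,g},{e,g},{b,e,g},{d,e,g}} U3={{b},{d},{f},{a,f},{b,e},{b,g},{c,f},{d,e},{d,g},{a,c,f},{b,e,g},{d,e,g}} U4={{c},{e},{g},{a,c},{b,e},{b,g},{c,f},{d,e},{d,g},{e,g},{a,c,f},{b,e,g},{d,e,g}} U5={{d},{e},{g},{b,e},{b,g},{d,e},{d,g},{e,g},{b,e,g},{d,e,g}} U6={{f},{a,f},{c,f},{a,c,f}}
  U12={{b,g},{e,g},{b,e,g},{d,e,g}} U13={{b},{a,f},{b,e},{b,g},{d,e},{a,c,f},{b,e,g},{d,e,g}} U14={{e},{a,c},{b,e},{b,g},{d,e},{e,g},{a,c,f},{b,e,g},{d,e,g}} U15={{e},{b,e},{b,g},{d,e},{e,g},{b,e,g},{d,e,g}} U16={{a,f},{a,c,f}} U23={{b,g},{d,g},{b,e,g},{d,e,g}} U24={{g},{b,g},{d,g},{e,g},{b,e,g},{d,e,g}} U25={{g},{b,g},{d,g},{e,g},{b,e,g},{d,e,g}} U34={{b,e},{b,g},{c,f},{d,e},{d,g},{a,c,f},{b,e,g},{d,e,g}} U35={{d},{b,e},{b,g},{d,e},{d,g},{b,e,g},{d,e,g}} U36={{f},{a,f},{c,f},{a,c,f}} U45={{e},{g},{b,e},{b,g},{d,e},{d,g},{e,g},{b,e,g},{d,e,g}} U46={{c,f},{a,c,f}}
  U123={{b,g},{b,e,g},{d,e,g}} U124={{b,g},{e,g},{b,e,g},{d,e,g}} U125={{b,g},{e,g},{b,e,g},{d,e,g}} U134={{b,e},{b,g},{d,e},{a,c,f},{b,e,g},{d,e,g}} U135={{b,e},{b,g},{d,e},{b,e,g},{d,e,g}} U136={{a,f},{a,c,f}} U145={{e},{b,e},{b,g},{d,e},{e,g},{b,e,g},{d,e,g}} U146={{a,c,f}} U234={{b,g},{d,g},{b,e,g},{d,e,g}} U235={{b,g},{d,g},{b,e,g},{d,e,g}} U245={{g},{b,g},{d,g},{e,g},{b,e,g},{d,e,g}} U345={{b,e},{b,g},{d,e},{d,g},{b,e,g},{d,e,g}} U346={{c,f},{a,c,f}}
  U1234={{b,g},{b,e,g},{d,e,g}} U1235={{b,g},{b,e,g},{d,e,g}} U1245={{b,g},{e,g},{b,e,g},{d,e,g}} U1345={{b,e},{b,g},{d,e},{b,e,g},{d,e,g}} U1346={{a,c,f}} U2345={{b,g},{d,g},{b,e,g},{d,e,g}}
  U12345={{b,g},{b,e,g},{d,e,g}}
components per intersection:
  U1: {{a},{a,c},{a,f},{a,c,f}} {{b},{e},{b,e},{b,g},{d,e},{e,g},{b,e,g},{d,e,g}}
  U2: {{g},{b,g},{d,g},{e,g},{b,e,g},{d,e,g}}
  U3: {{b},{b,e},{b,g},{b,e,g}} {{d},{d,e},{d,g},{d,e,g}} {{f},{a,f},{c,f},{a,c,f}}
  U4: {{c},{a,c},{c,f},{a,c,f}} {{e},{g},{b,e},{b,g},{d,e},{d,g},{e,g},{b,e,g},{d,e,g}}
  U5: {{d},{e},{g},{b,e},{b,g},{d,e},{d,g},{e,g},{b,e,g},{d,e,g}}
  U6: {{f},{a,f},{c,f},{a,c,f}}
  U12: {{b,g},{e,g},{b,e,g},{d,e,g}}
  U13: {{b},{b,e},{b,g},{b,e,g}} {{a,f},{a,c,f}} {{d,e},{d,e,g}}
  U14: {{e},{b,e},{b,g},{d,e},{e,g},{b,e,g},{d,e,g}} {{a,c},{a,c,f}}
  U15: {{e},{b,e},{b,g},{d,e},{e,g},{b,e,g},{d,e,g}}
  U16: {{a,f},{a,c,f}}
  U23: {{b,g},{b,e,g}} {{d,g},{d,e,g}}
  U24: {{g},{b,g},{d,g},{e,g},{b,e,g},{d,e,g}}
  U25: {{g},{b,g},{d,g},{e,g},{b,e,g},{d,e,g}}
  U34: {{b,e},{b,g},{b,e,g}} {{c,f},{a,c,f}} {{d,e},{d,g},{d,e,g}}
  U35: {{d},{d,e},{d,g},{d,e,g}} {{b,e},{b,g},{b,e,g}}
  U36: {{f},{a,f},{c,f},{a,c,f}}
  U45: {{e},{g},{b,e},{b,g},{d,e},{d,g},{e,g},{b,e,g},{d,e,g}}
  U46: {{c,f},{a,c,f}}
  U123: {{b,g},{b,e,g}} {{d,e,g}}
  U124: {{b,g},{e,g},{b,e,g},{d,e,g}}
  U125: {{b,g},{e,g},{b,e,g},{d,e,g}}
  U134: {{b,e},{b,g},{b,e,g}} {{d,e},{d,e,g}} {{a,c,f}}
  U135: {{b,e},{b,g},{b,e,g}} {{d,e},{d,e,g}}
  U136: {{a,f},{a,c,f}}
  U145: {{e},{b,e},{b,g},{d,e},{e,g},{b,e,g},{d,e,g}}
  U146: {{a,c,f}}
  U234: {{b,g},{b,e,g}} {{d,g},{d,e,g}}
  U235: {{b,g},{b,e,g}} {{d,g},{d,e,g}}
  U245: {{g},{b,g},{d,g},{e,g},{b,e,g},{d,e,g}}
  U345: {{b,e},{b,g},{b,e,g}} {{d,e},{d,g},{d,e,g}}
  U346: {{c,f},{a,c,f}}
  U1234: {{b,g},{b,e,g}} {{d,e,g}}
  U1235: {{b,g},{b,e,g}} {{d,e,g}}
  U1245: {{b,g},{e,g},{b,e,g},{d,e,g}}
  U1345: {{b,e},{b,g},{b,e,g}} {{d,e},{d,e,g}}
  U1346: {{a,c,f}}
  U2345: {{b,g},{b,e,g}} {{d,g},{d,e,g}}
  U12345: {{b,g},{b,e,g}} {{d,e,g}}
C dims 10,20,20,10; δ0: rk 8, SNF 1^8; δ1: rk 12, SNF 1^12; δ2: rk 8, SNF 1^8
degree 0: 10−8−0 = 2 → Ȟ^0 ≅ Z^2
degree 1: 20−12−8 = 0 → Ȟ^1 ≅ 0
degree 2: 20−8−12 = 0 → Ȟ^2 ≅ 0


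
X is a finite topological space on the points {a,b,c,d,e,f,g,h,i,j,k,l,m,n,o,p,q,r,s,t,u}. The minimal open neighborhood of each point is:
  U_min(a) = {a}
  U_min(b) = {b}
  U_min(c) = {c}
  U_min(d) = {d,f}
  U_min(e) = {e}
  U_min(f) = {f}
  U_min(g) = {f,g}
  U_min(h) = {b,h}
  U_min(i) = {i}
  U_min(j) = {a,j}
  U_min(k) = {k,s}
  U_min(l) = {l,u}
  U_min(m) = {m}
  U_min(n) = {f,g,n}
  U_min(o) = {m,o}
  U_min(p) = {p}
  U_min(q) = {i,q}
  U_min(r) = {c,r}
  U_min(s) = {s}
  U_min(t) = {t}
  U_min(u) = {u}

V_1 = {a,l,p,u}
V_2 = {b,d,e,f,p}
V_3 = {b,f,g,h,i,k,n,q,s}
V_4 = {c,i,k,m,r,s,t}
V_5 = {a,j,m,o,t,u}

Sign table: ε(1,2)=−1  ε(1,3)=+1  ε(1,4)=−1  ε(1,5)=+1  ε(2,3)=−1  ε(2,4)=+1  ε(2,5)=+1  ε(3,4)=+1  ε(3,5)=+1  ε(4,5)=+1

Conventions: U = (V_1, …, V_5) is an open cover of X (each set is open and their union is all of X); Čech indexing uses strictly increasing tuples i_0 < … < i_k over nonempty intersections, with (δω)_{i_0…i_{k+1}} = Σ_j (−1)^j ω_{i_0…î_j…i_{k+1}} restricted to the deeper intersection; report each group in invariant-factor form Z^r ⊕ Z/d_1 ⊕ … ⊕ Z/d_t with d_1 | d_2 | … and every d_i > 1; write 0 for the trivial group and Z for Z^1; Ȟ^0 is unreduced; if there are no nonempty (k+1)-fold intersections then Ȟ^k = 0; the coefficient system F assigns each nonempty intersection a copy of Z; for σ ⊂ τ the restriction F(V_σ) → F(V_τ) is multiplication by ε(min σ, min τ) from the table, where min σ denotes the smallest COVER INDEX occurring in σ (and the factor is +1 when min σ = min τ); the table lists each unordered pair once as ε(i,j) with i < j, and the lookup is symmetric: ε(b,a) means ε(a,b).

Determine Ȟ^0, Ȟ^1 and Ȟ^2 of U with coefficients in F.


intersection data:
  V12={p} V15={a,u} V23={b,f} V34={i,k,s} V45={m,t}
C dims 5,5; δ0: rk 4, SNF 1^4
Ȟ^0 = (5 − 4) − 0 = 1, so Ȟ^0 ≅ Z
Ȟ^1 = (5 − 0) − 4 = 1, so Ȟ^1 ≅ Z
Ȟ^2 = (0 − 0) − 0 = 0, so Ȟ^2 ≅ 0

Ȟ^0(U;F) ≅ Z,  Ȟ^1(U;F) ≅ Z,  Ȟ^2(U;F) ≅ 0


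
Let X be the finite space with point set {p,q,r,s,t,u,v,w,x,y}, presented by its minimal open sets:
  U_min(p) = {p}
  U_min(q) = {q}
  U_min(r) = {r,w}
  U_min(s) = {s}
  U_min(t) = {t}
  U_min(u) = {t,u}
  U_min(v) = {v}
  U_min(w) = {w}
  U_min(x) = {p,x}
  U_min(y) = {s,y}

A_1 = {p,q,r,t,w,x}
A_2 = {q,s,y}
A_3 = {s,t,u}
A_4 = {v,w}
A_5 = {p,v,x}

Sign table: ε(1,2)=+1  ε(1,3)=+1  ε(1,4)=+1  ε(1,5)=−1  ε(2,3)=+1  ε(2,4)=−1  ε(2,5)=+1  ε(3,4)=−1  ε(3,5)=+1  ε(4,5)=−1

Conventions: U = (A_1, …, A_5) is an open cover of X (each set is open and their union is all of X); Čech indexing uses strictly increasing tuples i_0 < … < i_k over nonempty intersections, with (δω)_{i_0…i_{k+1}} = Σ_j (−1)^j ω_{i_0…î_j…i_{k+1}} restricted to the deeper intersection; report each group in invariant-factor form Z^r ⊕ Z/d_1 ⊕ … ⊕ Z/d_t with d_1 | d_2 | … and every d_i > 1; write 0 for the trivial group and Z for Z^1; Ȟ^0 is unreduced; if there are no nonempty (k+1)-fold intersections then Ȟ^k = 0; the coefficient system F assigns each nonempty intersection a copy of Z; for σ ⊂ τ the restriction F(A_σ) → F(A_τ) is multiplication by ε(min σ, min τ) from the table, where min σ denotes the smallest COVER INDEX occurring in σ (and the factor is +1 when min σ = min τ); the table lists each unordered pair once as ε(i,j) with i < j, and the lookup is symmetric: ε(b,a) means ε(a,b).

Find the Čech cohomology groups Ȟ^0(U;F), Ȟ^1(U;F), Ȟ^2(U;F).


cover nerve:
  A12={q} A13={t} A14={w} A15={p,x} A23={s} A45={v}
C dims 5,6; δ0: rk 4, SNF 1^4
Ȟ^0: (5−4)−0=1 ⇒ Z
Ȟ^1: (6−0)−4=2 ⇒ Z^2
Ȟ^2: (0−0)−0=0 ⇒ 0

Ȟ^0(U;F) ≅ Z, Ȟ^1(U;F) ≅ Z^2, Ȟ^2(U;F) ≅ 0


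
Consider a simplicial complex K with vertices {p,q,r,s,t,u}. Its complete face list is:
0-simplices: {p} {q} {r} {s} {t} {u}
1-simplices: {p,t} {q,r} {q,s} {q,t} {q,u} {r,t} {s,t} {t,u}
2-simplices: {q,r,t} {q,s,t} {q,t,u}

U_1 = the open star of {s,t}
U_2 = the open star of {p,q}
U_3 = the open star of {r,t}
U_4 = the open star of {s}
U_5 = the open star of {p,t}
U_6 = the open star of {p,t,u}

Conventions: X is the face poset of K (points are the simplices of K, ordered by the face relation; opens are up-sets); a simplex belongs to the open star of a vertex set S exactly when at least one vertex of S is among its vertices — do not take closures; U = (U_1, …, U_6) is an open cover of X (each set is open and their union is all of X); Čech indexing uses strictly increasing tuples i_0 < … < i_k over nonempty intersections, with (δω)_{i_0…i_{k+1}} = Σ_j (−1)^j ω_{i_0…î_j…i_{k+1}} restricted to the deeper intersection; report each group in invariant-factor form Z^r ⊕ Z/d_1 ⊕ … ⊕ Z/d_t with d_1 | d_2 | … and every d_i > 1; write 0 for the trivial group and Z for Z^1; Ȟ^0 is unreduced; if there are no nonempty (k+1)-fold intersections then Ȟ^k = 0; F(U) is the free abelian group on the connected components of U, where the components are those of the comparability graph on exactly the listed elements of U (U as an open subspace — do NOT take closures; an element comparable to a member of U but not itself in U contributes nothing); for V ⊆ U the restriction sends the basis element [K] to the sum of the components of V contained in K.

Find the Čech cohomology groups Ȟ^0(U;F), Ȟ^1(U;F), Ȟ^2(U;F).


Ȟ^0 = Z, Ȟ^1 = 0 and Ȟ^2 = 0

intersection data:
  U1={{s},{t},{p,t},{q,s},{q,t},{r,t},{s,t},{t,u},{q,r,t},{q,s,t},{q,t,u}} U2={{p},{q},{p,t},{q,r},{q,s},{q,t},{q,u},{q,r,t},{q,s,t},{q,t,u}} U3={{r},{t},{p,t},{q,r},{q,t},{r,t},{s,t},{t,u},{q,r,t},{q,s,t},{q,t,u}} U4={{s},{q,s},{s,t},{q,s,t}} U5={{p},{t},{p,t},{q,t},{r,t},{s,t},{t,u},{q,r,t},{q,s,t},{q,t,u}} U6={{p},{t},{u},{p,t},{q,t},{q,u},{r,t},{s,t},{t,u},{q,r,t},{q,s,t},{q,t,u}}
  U12={{p,t},{q,s},{q,t},{q,r,t},{q,s,t},{q,t,u}} U13={{t},{p,t},{q,t},{r,t},{s,t},{t,u},{q,r,t},{q,s,t},{q,t,u}} U14={{s},{q,s},{s,t},{q,s,t}} U15={{t},{p,t},{q,t},{r,t},{s,t},{t,u},{q,r,t},{q,s,t},{q,t,u}} U16={{t},{p,t},{q,t},{r,t},{s,t},{t,u},{q,r,t},{q,s,t},{q,t,u}} U23={{p,t},{q,r},{q,t},{q,r,t},{q,s,t},{q,t,u}} U24={{q,s},{q,s,t}} U25={{p},{p,t},{q,t},{q,r,t},{q,s,t},{q,t,u}} U26={{p},{p,t},{q,t},{q,u},{q,r,t},{q,s,t},{q,t,u}} U34={{s,t},{q,s,t}} U35={{t},{p,t},{q,t},{r,t},{s,t},{t,u},{q,r,t},{q,s,t},{q,t,u}} U36={{t},{p,t},{q,t},{r,t},{s,t},{t,u},{q,r,t},{q,s,t},{q,t,u}} U45={{s,t},{q,s,t}} U46={{s,t},{q,s,t}} U56={{p},{t},{p,t},{q,t},{r,t},{s,t},{t,u},{q,r,t},{q,s,t},{q,t,u}}
  U123={{p,t},{q,t},{q,r,t},{q,s,t},{q,t,u}} U124={{q,s},{q,s,t}} U125={{p,t},{q,t},{q,r,t},{q,s,t},{q,t,u}} U126={{p,t},{q,t},{q,r,t},{q,s,t},{q,t,u}} U134={{s,t},{q,s,t}} U135={{t},{p,t},{q,t},{r,t},{s,t},{t,u},{q,r,t},{q,s,t},{q,t,u}} U136={{t},{p,t},{q,t},{r,t},{s,t},{t,u},{q,r,t},{q,s,t},{q,t,u}} U145={{s,t},{q,s,t}} U146={{s,t},{q,s,t}} U156={{t},{p,t},{q,t},{r,t},{s,t},{t,u},{q,r,t},{q,s,t},{q,t,u}} U234={{q,s,t}} U235={{p,t},{q,t},{q,r,t},{q,s,t},{q,t,u}} U236={{p,t},{q,t},{q,r,t},{q,s,t},{q,t,u}} U245={{q,s,t}} U246={{q,s,t}} U256={{p},{p,t},{q,t},{q,r,t},{q,s,t},{q,t,u}} U345={{s,t},{q,s,t}} U346={{s,t},{q,s,t}} U356={{t},{p,t},{q,t},{r,t},{s,t},{t,u},{q,r,t},{q,s,t},{q,t,u}} U456={{s,t},{q,s,t}}
  U1234={{q,s,t}} U1235={{p,t},{q,t},{q,r,t},{q,s,t},{q,t,u}} U1236={{p,t},{q,t},{q,r,t},{q,s,t},{q,t,u}} U1245={{q,s,t}} U1246={{q,s,t}} U1256={{p,t},{q,t},{q,r,t},{q,s,t},{q,t,u}} U1345={{s,t},{q,s,t}} U1346={{s,t},{q,s,t}} U1356={{t},{p,t},{q,t},{r,t},{s,t},{t,u},{q,r,t},{q,s,t},{q,t,u}} U1456={{s,t},{q,s,t}} U2345={{q,s,t}} U2346={{q,s,t}} U2356={{p,t},{q,t},{q,r,t},{q,s,t},{q,t,u}} U2456={{q,s,t}} U3456={{s,t},{q,s,t}}
  U12345={{q,s,t}} U12346={{q,s,t}} U12356={{p,t},{q,t},{q,r,t},{q,s,t},{q,t,u}} U12456={{q,s,t}} U13456={{s,t},{q,s,t}} U23456={{q,s,t}}
  U123456={{q,s,t}}
components per intersection:
  U1: {{s},{t},{p,t},{q,s},{q,t},{r,t},{s,t},{t,u},{q,r,t},{q,s,t},{q,t,u}}
  U2: {{p},{p,t}} {{q},{q,r},{q,s},{q,t},{q,u},{q,r,t},{q,s,t},{q,t,u}}
  U3: {{r},{t},{p,t},{q,r},{q,t},{r,t},{s,t},{t,u},{q,r,t},{q,s,t},{q,t,u}}
  U4: {{s},{q,s},{s,t},{q,s,t}}
  U5: {{p},{t},{p,t},{q,t},{r,t},{s,t},{t,u},{q,r,t},{q,s,t},{q,t,u}}
  U6: {{p},{t},{u},{p,t},{q,t},{q,u},{r,t},{s,t},{t,u},{q,r,t},{q,s,t},{q,t,u}}
  U12: {{p,t}} {{q,s},{q,t},{q,r,t},{q,s,t},{q,t,u}}
  U13: {{t},{p,t},{q,t},{r,t},{s,t},{t,u},{q,r,t},{q,s,t},{q,t,u}}
  U14: {{s},{q,s},{s,t},{q,s,t}}
  U15: {{t},{p,t},{q,t},{r,t},{s,t},{t,u},{q,r,t},{q,s,t},{q,t,u}}
  U16: {{t},{p,t},{q,t},{r,t},{s,t},{t,u},{q,r,t},{q,s,t},{q,t,u}}
  U23: {{p,t}} {{q,r},{q,t},{q,r,t},{q,s,t},{q,t,u}}
  U24: {{q,s},{q,s,t}}
  U25: {{p},{p,t}} {{q,t},{q,r,t},{q,s,t},{q,t,u}}
  U26: {{p},{p,t}} {{q,t},{q,u},{q,r,t},{q,s,t},{q,t,u}}
  U34: {{s,t},{q,s,t}}
  U35: {{t},{p,t},{q,t},{r,t},{s,t},{t,u},{q,r,t},{q,s,t},{q,t,u}}
  U36: {{t},{p,t},{q,t},{r,t},{s,t},{t,u},{q,r,t},{q,s,t},{q,t,u}}
  U45: {{s,t},{q,s,t}}
  U46: {{s,t},{q,s,t}}
  U56: {{p},{t},{p,t},{q,t},{r,t},{s,t},{t,u},{q,r,t},{q,s,t},{q,t,u}}
  U123: {{p,t}} {{q,t},{q,r,t},{q,s,t},{q,t,u}}
  U124: {{q,s},{q,s,t}}
  U125: {{p,t}} {{q,t},{q,r,t},{q,s,t},{q,t,u}}
  U126: {{p,t}} {{q,t},{q,r,t},{q,s,t},{q,t,u}}
  U134: {{s,t},{q,s,t}}
  U135: {{t},{p,t},{q,t},{r,t},{s,t},{t,u},{q,r,t},{q,s,t},{q,t,u}}
  U136: {{t},{p,t},{q,t},{r,t},{s,t},{t,u},{q,r,t},{q,s,t},{q,t,u}}
  U145: {{s,t},{q,s,t}}
  U146: {{s,t},{q,s,t}}
  U156: {{t},{p,t},{q,t},{r,t},{s,t},{t,u},{q,r,t},{q,s,t},{q,t,u}}
  U234: {{q,s,t}}
  U235: {{p,t}} {{q,t},{q,r,t},{q,s,t},{q,t,u}}
  U236: {{p,t}} {{q,t},{q,r,t},{q,s,t},{q,t,u}}
  U245: {{q,s,t}}
  U246: {{q,s,t}}
  U256: {{p},{p,t}} {{q,t},{q,r,t},{q,s,t},{q,t,u}}
  U345: {{s,t},{q,s,t}}
  U346: {{s,t},{q,s,t}}
  U356: {{t},{p,t},{q,t},{r,t},{s,t},{t,u},{q,r,t},{q,s,t},{q,t,u}}
  U456: {{s,t},{q,s,t}}
  U1234: {{q,s,t}}
  U1235: {{p,t}} {{q,t},{q,r,t},{q,s,t},{q,t,u}}
  U1236: {{p,t}} {{q,t},{q,r,t},{q,s,t},{q,t,u}}
  U1245: {{q,s,t}}
  U1246: {{q,s,t}}
  U1256: {{p,t}} {{q,t},{q,r,t},{q,s,t},{q,t,u}}
  U1345: {{s,t},{q,s,t}}
  U1346: {{s,t},{q,s,t}}
  U1356: {{t},{p,t},{q,t},{r,t},{s,t},{t,u},{q,r,t},{q,s,t},{q,t,u}}
  U1456: {{s,t},{q,s,t}}
  U2345: {{q,s,t}}
  U2346: {{q,s,t}}
  U2356: {{p,t}} {{q,t},{q,r,t},{q,s,t},{q,t,u}}
  U2456: {{q,s,t}}
  U3456: {{s,t},{q,s,t}}
  U12345: {{q,s,t}}
  U12346: {{q,s,t}}
  U12356: {{p,t}} {{q,t},{q,r,t},{q,s,t},{q,t,u}}
  U12456: {{q,s,t}}
  U13456: {{s,t},{q,s,t}}
  U23456: {{q,s,t}}
  U123456: {{q,s,t}}
C dims 7,19,26,19; δ0: rk 6, SNF 1^6; δ1: rk 13, SNF 1^13; δ2: rk 13, SNF 1^13
Ȟ^0 = (7 − 6) − 0 = 1, so Ȟ^0 ≅ Z
Ȟ^1 = (19 − 13) − 6 = 0, so Ȟ^1 ≅ 0
Ȟ^2 = (26 − 13) − 13 = 0, so Ȟ^2 ≅ 0


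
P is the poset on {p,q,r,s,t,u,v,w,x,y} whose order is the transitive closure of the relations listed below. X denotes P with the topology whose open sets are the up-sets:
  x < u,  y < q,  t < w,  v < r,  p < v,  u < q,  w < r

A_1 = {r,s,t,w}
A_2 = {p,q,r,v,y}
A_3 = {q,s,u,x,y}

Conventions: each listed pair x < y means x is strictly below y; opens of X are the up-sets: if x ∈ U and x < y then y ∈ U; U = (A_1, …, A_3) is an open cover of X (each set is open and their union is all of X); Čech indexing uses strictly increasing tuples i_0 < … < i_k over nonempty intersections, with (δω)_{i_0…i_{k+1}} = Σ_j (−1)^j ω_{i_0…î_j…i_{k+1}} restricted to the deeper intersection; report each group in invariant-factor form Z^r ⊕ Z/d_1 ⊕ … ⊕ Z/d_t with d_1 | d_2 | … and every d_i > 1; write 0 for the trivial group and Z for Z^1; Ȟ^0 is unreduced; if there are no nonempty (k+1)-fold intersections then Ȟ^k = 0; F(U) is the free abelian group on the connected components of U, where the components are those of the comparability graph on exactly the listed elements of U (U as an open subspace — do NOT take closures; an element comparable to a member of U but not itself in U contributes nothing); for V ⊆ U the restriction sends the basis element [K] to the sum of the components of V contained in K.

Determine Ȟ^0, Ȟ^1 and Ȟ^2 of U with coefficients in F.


Ȟ^0(U;F) ≅ Z^3, Ȟ^1(U;F) ≅ 0 and Ȟ^2(U;F) ≅ 0

nonempty overlaps:
  A12={r} A13={s} A23={q,y}
components per intersection:
  A1: {r,t,w} {s}
  A2: {p,r,v} {q,y}
  A3: {q,u,x,y} {s}
  A12: {r}
  A13: {s}
  A23: {q,y}
C dims 6,3; δ0: rk 3, SNF 1^3
degree 0: 6−3−0 = 3 → Ȟ^0 ≅ Z^3
degree 1: 3−0−3 = 0 → Ȟ^1 ≅ 0
degree 2: 0−0−0 = 0 → Ȟ^2 ≅ 0


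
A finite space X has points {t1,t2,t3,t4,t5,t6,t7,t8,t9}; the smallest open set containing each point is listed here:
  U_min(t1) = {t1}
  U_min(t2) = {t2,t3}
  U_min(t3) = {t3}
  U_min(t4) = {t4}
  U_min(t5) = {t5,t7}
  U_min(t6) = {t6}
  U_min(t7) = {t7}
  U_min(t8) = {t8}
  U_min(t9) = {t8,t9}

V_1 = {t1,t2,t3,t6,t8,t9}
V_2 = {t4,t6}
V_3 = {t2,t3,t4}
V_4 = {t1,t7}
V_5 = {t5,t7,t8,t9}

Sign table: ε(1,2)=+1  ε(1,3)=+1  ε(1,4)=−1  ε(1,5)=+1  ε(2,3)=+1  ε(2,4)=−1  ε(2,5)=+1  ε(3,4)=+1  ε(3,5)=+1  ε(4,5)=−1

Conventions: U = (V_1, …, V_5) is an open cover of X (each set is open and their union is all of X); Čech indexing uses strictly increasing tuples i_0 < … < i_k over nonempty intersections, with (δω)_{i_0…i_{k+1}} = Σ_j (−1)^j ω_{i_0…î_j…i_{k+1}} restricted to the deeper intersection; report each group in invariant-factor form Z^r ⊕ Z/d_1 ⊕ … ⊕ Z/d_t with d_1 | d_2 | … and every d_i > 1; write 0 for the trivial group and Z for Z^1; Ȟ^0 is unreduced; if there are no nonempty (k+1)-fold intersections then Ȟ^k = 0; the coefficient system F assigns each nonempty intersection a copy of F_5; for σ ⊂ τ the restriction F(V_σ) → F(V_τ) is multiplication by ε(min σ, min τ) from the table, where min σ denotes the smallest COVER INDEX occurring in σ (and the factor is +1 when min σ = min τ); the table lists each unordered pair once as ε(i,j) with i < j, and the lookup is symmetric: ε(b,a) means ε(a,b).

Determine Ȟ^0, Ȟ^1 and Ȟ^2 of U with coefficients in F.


nerve of the cover:
  V12={t6} V13={t2,t3} V14={t1} V15={t8,t9} V23={t4} V45={t7}
C dims 5,6; δ0: rk_F5 4
Ȟ^0 = (5 − 4) − 0 = 1, so Ȟ^0 ≅ Z/5
Ȟ^1 = (6 − 0) − 4 = 2, so Ȟ^1 ≅ Z/5 ⊕ Z/5
Ȟ^2 = (0 − 0) − 0 = 0, so Ȟ^2 ≅ 0

Ȟ^0 ≅ Z/5, Ȟ^1 ≅ Z/5 ⊕ Z/5, Ȟ^2 ≅ 0


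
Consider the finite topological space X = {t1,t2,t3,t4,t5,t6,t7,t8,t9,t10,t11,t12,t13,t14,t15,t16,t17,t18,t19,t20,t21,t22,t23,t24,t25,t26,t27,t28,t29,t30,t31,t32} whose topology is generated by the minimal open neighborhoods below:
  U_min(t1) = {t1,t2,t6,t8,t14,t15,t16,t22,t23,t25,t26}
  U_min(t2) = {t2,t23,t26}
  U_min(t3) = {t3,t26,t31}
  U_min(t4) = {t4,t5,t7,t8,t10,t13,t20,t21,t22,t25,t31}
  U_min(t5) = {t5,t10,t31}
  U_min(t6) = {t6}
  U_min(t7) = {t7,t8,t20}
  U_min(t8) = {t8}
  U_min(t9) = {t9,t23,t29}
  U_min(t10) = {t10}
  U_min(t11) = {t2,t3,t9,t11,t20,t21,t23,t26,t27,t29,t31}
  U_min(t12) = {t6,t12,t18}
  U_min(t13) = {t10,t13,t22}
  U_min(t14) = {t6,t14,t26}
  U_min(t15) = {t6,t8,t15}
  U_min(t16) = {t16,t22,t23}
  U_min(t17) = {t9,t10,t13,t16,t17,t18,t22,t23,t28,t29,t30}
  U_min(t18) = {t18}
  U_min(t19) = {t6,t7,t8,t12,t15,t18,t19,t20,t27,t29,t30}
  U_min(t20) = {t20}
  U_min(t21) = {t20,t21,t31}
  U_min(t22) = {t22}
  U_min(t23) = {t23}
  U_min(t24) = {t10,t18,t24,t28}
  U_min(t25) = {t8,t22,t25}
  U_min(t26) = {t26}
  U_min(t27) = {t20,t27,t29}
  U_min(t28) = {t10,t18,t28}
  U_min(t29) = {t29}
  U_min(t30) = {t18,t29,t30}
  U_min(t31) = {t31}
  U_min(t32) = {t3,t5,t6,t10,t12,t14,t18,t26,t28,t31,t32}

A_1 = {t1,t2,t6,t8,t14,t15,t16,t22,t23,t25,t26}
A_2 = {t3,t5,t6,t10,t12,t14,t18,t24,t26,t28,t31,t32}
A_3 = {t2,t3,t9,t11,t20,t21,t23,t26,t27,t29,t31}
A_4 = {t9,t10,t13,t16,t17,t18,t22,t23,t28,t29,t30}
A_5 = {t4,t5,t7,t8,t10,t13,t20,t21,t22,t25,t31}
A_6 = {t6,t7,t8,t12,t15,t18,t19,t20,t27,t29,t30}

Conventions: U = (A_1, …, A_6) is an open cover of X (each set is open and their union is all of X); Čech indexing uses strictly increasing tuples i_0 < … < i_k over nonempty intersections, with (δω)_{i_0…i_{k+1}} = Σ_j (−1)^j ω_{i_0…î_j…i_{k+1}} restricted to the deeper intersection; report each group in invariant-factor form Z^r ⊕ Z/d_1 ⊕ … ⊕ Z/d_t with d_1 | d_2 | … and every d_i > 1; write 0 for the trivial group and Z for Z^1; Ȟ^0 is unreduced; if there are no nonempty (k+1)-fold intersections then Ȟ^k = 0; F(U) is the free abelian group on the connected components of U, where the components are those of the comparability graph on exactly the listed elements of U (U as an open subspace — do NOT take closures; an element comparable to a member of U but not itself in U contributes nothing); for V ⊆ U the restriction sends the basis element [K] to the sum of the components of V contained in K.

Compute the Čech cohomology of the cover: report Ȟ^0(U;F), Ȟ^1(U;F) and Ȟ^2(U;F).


cover nerve:
  A12={t6,t14,t26} A13={t2,t23,t26} A14={t16,t22,t23} A15={t8,t22,t25} A16={t6,t8,t15} A23={t3,t26,t31} A24={t10,t18,t28} A25={t5,t10,t31} A26={t6,t12,t18} A34={t9,t23,t29} A35={t20,t21,t31} A36={t20,t27,t29} A45={t10,t13,t22} A46={t18,t29,t30} A56={t7,t8,t20}
  A123={t26} A126={t6} A134={t23} A145={t22} A156={t8} A235={t31} A245={t10} A246={t18} A346={t29} A356={t20}
components per intersection:
  A1: {t1,t2,t6,t8,t14,t15,t16,t22,t23,t25,t26}
  A2: {t3,t5,t6,t10,t12,t14,t18,t24,t26,t28,t31,t32}
  A3: {t2,t3,t9,t11,t20,t21,t23,t26,t27,t29,t31}
  A4: {t9,t10,t13,t16,t17,t18,t22,t23,t28,t29,t30}
  A5: {t4,t5,t7,t8,t10,t13,t20,t21,t22,t25,t31}
  A6: {t6,t7,t8,t12,t15,t18,t19,t20,t27,t29,t30}
  A12: {t6,t14,t26}
  A13: {t2,t23,t26}
  A14: {t16,t22,t23}
  A15: {t8,t22,t25}
  A16: {t6,t8,t15}
  A23: {t3,t26,t31}
  A24: {t10,t18,t28}
  A25: {t5,t10,t31}
  A26: {t6,t12,t18}
  A34: {t9,t23,t29}
  A35: {t20,t21,t31}
  A36: {t20,t27,t29}
  A45: {t10,t13,t22}
  A46: {t18,t29,t30}
  A56: {t7,t8,t20}
  A123: {t26}
  A126: {t6}
  A134: {t23}
  A145: {t22}
  A156: {t8}
  A235: {t31}
  A245: {t10}
  A246: {t18}
  A346: {t29}
  A356: {t20}
C dims 6,15,10; δ0: rk 5, SNF 1^5; δ1: rk 10, SNF 1^9·2
Ȟ^0: (6−5)−0=1 ⇒ Z
Ȟ^1: (15−10)−5=0 ⇒ 0
Ȟ^2: (10−0)−10=0 plus torsion [2] ⇒ Z/2

Ȟ^0(U;F) ≅ Z, Ȟ^1(U;F) ≅ 0 and Ȟ^2(U;F) ≅ Z/2
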